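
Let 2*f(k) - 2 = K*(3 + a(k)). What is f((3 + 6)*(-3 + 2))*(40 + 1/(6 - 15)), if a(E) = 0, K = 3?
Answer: 3949/18 ≈ 219.39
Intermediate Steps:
f(k) = 11/2 (f(k) = 1 + (3*(3 + 0))/2 = 1 + (3*3)/2 = 1 + (½)*9 = 1 + 9/2 = 11/2)
f((3 + 6)*(-3 + 2))*(40 + 1/(6 - 15)) = 11*(40 + 1/(6 - 15))/2 = 11*(40 + 1/(-9))/2 = 11*(40 - ⅑)/2 = (11/2)*(359/9) = 3949/18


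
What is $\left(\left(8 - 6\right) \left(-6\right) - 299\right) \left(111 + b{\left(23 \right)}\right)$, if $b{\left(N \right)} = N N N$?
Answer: $-3818458$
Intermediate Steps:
$b{\left(N \right)} = N^{3}$ ($b{\left(N \right)} = N^{2} N = N^{3}$)
$\left(\left(8 - 6\right) \left(-6\right) - 299\right) \left(111 + b{\left(23 \right)}\right) = \left(\left(8 - 6\right) \left(-6\right) - 299\right) \left(111 + 23^{3}\right) = \left(2 \left(-6\right) - 299\right) \left(111 + 12167\right) = \left(-12 - 299\right) 12278 = \left(-311\right) 12278 = -3818458$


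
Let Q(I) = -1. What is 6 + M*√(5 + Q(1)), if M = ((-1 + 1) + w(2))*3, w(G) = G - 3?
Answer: 0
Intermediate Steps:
w(G) = -3 + G
M = -3 (M = ((-1 + 1) + (-3 + 2))*3 = (0 - 1)*3 = -1*3 = -3)
6 + M*√(5 + Q(1)) = 6 - 3*√(5 - 1) = 6 - 3*√4 = 6 - 3*2 = 6 - 6 = 0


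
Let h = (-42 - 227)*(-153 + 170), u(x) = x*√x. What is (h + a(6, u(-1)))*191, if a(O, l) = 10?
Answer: -871533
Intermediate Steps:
u(x) = x^(3/2)
h = -4573 (h = -269*17 = -4573)
(h + a(6, u(-1)))*191 = (-4573 + 10)*191 = -4563*191 = -871533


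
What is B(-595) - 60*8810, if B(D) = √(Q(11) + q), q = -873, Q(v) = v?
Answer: -528600 + I*√862 ≈ -5.286e+5 + 29.36*I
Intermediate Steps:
B(D) = I*√862 (B(D) = √(11 - 873) = √(-862) = I*√862)
B(-595) - 60*8810 = I*√862 - 60*8810 = I*√862 - 1*528600 = I*√862 - 528600 = -528600 + I*√862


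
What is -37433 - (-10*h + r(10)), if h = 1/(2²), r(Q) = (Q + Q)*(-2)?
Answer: -74781/2 ≈ -37391.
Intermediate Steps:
r(Q) = -4*Q (r(Q) = (2*Q)*(-2) = -4*Q)
h = ¼ (h = 1/4 = ¼ ≈ 0.25000)
-37433 - (-10*h + r(10)) = -37433 - (-10*¼ - 4*10) = -37433 - (-5/2 - 40) = -37433 - 1*(-85/2) = -37433 + 85/2 = -74781/2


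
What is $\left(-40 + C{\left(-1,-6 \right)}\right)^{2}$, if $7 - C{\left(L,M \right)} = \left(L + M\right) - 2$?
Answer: $576$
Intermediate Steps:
$C{\left(L,M \right)} = 9 - L - M$ ($C{\left(L,M \right)} = 7 - \left(\left(L + M\right) - 2\right) = 7 - \left(-2 + L + M\right) = 9 - L - M$)
$\left(-40 + C{\left(-1,-6 \right)}\right)^{2} = \left(-40 - -16\right)^{2} = \left(-40 + \left(9 + 1 + 6\right)\right)^{2} = \left(-40 + 16\right)^{2} = \left(-24\right)^{2} = 576$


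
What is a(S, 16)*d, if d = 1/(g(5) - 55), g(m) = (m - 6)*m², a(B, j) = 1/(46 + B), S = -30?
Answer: -1/1280 ≈ -0.00078125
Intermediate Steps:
g(m) = m²*(-6 + m) (g(m) = (-6 + m)*m² = m²*(-6 + m))
d = -1/80 (d = 1/(5²*(-6 + 5) - 55) = 1/(25*(-1) - 55) = 1/(-25 - 55) = 1/(-80) = -1/80 ≈ -0.012500)
a(S, 16)*d = -1/80/(46 - 30) = -1/80/16 = (1/16)*(-1/80) = -1/1280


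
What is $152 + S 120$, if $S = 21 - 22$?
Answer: $32$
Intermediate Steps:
$S = -1$
$152 + S 120 = 152 - 120 = 32$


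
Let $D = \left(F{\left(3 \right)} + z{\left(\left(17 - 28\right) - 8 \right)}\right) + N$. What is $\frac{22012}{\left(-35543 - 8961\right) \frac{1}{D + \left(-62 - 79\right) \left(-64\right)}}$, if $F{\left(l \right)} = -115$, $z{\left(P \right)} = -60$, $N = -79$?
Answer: $- \frac{24130655}{5563} \approx -4337.7$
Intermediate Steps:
$D = -254$ ($D = \left(-115 - 60\right) - 79 = -175 - 79 = -254$)
$\frac{22012}{\left(-35543 - 8961\right) \frac{1}{D + \left(-62 - 79\right) \left(-64\right)}} = \frac{22012}{\left(-35543 - 8961\right) \frac{1}{-254 + \left(-62 - 79\right) \left(-64\right)}} = \frac{22012}{\left(-44504\right) \frac{1}{-254 - -9024}} = \frac{22012}{\left(-44504\right) \frac{1}{-254 + 9024}} = \frac{22012}{\left(-44504\right) \frac{1}{8770}} = \frac{22012}{- \frac{22252}{4385}} = 22012 \left(- \frac{4385}{22252}\right) = - \frac{24130655}{5563}$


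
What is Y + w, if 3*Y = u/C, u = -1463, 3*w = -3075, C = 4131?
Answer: -12704288/12393 ≈ -1025.1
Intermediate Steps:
w = -1025 (w = (⅓)*(-3075) = -1025)
Y = -1463/12393 (Y = (-1463/4131)/3 = (-1463*1/4131)/3 = (⅓)*(-1463/4131) = -1463/12393 ≈ -0.11805)
Y + w = -1463/12393 - 1025 = -12704288/12393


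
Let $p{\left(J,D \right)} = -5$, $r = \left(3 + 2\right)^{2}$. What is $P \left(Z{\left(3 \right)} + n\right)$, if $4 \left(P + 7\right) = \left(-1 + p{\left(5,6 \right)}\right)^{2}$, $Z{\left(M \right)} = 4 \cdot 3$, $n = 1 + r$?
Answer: $76$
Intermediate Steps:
$r = 25$ ($r = 5^{2} = 25$)
$n = 26$ ($n = 1 + 25 = 26$)
$Z{\left(M \right)} = 12$
$P = 2$ ($P = -7 + \frac{\left(-1 - 5\right)^{2}}{4} = -7 + \frac{\left(-6\right)^{2}}{4} = -7 + \frac{1}{4} \cdot 36 = -7 + 9 = 2$)
$P \left(Z{\left(3 \right)} + n\right) = 2 \left(12 + 26\right) = 2 \cdot 38 = 76$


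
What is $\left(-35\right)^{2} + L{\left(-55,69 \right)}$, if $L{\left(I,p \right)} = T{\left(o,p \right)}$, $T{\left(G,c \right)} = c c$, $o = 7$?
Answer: $5986$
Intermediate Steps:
$T{\left(G,c \right)} = c^{2}$
$L{\left(I,p \right)} = p^{2}$
$\left(-35\right)^{2} + L{\left(-55,69 \right)} = \left(-35\right)^{2} + 69^{2} = 1225 + 4761 = 5986$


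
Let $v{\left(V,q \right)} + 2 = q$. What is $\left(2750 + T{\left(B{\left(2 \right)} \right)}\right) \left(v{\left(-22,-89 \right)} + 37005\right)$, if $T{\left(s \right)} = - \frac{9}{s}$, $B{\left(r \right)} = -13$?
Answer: $\frac{1320007726}{13} \approx 1.0154 \cdot 10^{8}$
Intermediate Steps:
$v{\left(V,q \right)} = -2 + q$
$\left(2750 + T{\left(B{\left(2 \right)} \right)}\right) \left(v{\left(-22,-89 \right)} + 37005\right) = \left(2750 - \frac{9}{-13}\right) \left(\left(-2 - 89\right) + 37005\right) = \left(2750 - - \frac{9}{13}\right) \left(-91 + 37005\right) = \left(2750 + \frac{9}{13}\right) 36914 = \frac{35759}{13} \cdot 36914 = \frac{1320007726}{13}$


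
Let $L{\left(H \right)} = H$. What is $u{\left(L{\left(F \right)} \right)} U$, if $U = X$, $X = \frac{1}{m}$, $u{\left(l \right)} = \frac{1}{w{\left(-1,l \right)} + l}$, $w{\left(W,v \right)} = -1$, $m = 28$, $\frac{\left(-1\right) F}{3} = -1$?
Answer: $\frac{1}{56} \approx 0.017857$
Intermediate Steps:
$F = 3$ ($F = \left(-3\right) \left(-1\right) = 3$)
$u{\left(l \right)} = \frac{1}{-1 + l}$
$X = \frac{1}{28} \approx 0.035714$
$U = \frac{1}{28} \approx 0.035714$
$u{\left(L{\left(F \right)} \right)} U = \frac{1}{-1 + 3} \cdot \frac{1}{28} = \frac{1}{2} \cdot \frac{1}{28} = \frac{1}{56}$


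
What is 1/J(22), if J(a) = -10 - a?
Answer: -1/32 ≈ -0.031250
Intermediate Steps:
1/J(22) = 1/(-10 - 1*22) = 1/(-10 - 22) = 1/(-32) = -1/32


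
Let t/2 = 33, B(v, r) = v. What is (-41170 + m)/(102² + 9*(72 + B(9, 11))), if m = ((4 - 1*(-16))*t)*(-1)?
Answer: -42490/11133 ≈ -3.8166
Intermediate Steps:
t = 66 (t = 2*33 = 66)
m = -1320 (m = ((4 - 1*(-16))*66)*(-1) = ((4 + 16)*66)*(-1) = (20*66)*(-1) = 1320*(-1) = -1320)
(-41170 + m)/(102² + 9*(72 + B(9, 11))) = (-41170 - 1320)/(102² + 9*(72 + 9)) = -42490/(10404 + 9*81) = -42490/(10404 + 729) = -42490/11133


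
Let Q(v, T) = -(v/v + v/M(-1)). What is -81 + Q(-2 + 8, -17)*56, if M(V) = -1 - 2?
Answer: -25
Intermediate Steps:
M(V) = -3
Q(v, T) = -1 + v/3 (Q(v, T) = -(v/v + v/(-3)) = -(1 + v*(-⅓)) = -(1 - v/3) = -1 + v/3)
-81 + Q(-2 + 8, -17)*56 = -81 + (-1 + (-2 + 8)/3)*56 = -81 + (-1 + (⅓)*6)*56 = -81 + (-1 + 2)*56 = -81 + 1*56 = -81 + 56 = -25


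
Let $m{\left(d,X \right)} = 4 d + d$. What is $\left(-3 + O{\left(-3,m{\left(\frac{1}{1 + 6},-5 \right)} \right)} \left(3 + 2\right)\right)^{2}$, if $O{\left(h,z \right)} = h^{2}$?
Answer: $1764$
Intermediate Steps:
$m{\left(d,X \right)} = 5 d$
$\left(-3 + O{\left(-3,m{\left(\frac{1}{1 + 6},-5 \right)} \right)} \left(3 + 2\right)\right)^{2} = \left(-3 + \left(-3\right)^{2} \left(3 + 2\right)\right)^{2} = \left(-3 + 9 \cdot 5\right)^{2} = \left(-3 + 45\right)^{2} = 42^{2} = 1764$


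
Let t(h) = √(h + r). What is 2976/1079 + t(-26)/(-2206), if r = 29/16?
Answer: 2976/1079 - 3*I*√43/8824 ≈ 2.7581 - 0.0022294*I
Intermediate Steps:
r = 29/16 (r = 29*(1/16) = 29/16 ≈ 1.8125)
t(h) = √(29/16 + h) (t(h) = √(h + 29/16) = √(29/16 + h))
2976/1079 + t(-26)/(-2206) = 2976/1079 + (√(29 + 16*(-26))/4)/(-2206) = 2976*(1/1079) + (√(29 - 416)/4)*(-1/2206) = 2976/1079 + (√(-387)/4)*(-1/2206) = 2976/1079 + ((3*I*√43)/4)*(-1/2206) = 2976/1079 + (3*I*√43/4)*(-1/2206) = 2976/1079 - 3*I*√43/8824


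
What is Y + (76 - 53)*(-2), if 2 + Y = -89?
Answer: -137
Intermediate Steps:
Y = -91 (Y = -2 - 89 = -91)
Y + (76 - 53)*(-2) = -91 + (76 - 53)*(-2) = -91 + 23*(-2) = -91 - 46 = -137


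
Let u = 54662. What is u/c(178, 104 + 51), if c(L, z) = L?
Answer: 27331/89 ≈ 307.09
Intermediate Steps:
u/c(178, 104 + 51) = 54662/178 = 54662*(1/178) = 27331/89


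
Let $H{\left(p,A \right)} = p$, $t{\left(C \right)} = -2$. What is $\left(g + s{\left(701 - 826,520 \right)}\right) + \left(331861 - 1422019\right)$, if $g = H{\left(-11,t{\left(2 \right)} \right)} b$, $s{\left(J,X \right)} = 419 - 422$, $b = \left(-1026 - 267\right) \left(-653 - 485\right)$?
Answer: $-17275935$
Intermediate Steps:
$b = 1471434$ ($b = \left(-1293\right) \left(-1138\right) = 1471434$)
$s{\left(J,X \right)} = -3$ ($s{\left(J,X \right)} = 419 - 422 = -3$)
$g = -16185774$ ($g = \left(-11\right) 1471434 = -16185774$)
$\left(g + s{\left(701 - 826,520 \right)}\right) + \left(331861 - 1422019\right) = \left(-16185774 - 3\right) + \left(331861 - 1422019\right) = -16185777 + \left(331861 - 1422019\right) = -16185777 - 1090158 = -17275935$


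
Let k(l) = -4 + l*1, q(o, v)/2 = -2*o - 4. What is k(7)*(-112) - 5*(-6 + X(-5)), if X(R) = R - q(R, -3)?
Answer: -221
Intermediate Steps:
q(o, v) = -8 - 4*o (q(o, v) = 2*(-2*o - 4) = 2*(-4 - 2*o) = -8 - 4*o)
k(l) = -4 + l
X(R) = 8 + 5*R (X(R) = R - (-8 - 4*R) = R + (8 + 4*R) = 8 + 5*R)
k(7)*(-112) - 5*(-6 + X(-5)) = (-4 + 7)*(-112) - 5*(-6 + (8 + 5*(-5))) = 3*(-112) - 5*(-6 + (8 - 25)) = -336 - 5*(-6 - 17) = -336 - 5*(-23) = -336 + 115 = -221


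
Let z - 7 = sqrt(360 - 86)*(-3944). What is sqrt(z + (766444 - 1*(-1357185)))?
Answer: 2*sqrt(530909 - 986*sqrt(274)) ≈ 1434.7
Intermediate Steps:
z = 7 - 3944*sqrt(274) (z = 7 + sqrt(360 - 86)*(-3944) = 7 + sqrt(274)*(-3944) = 7 - 3944*sqrt(274) ≈ -65278.)
sqrt(z + (766444 - 1*(-1357185))) = sqrt((7 - 3944*sqrt(274)) + (766444 - 1*(-1357185))) = sqrt((7 - 3944*sqrt(274)) + (766444 + 1357185)) = sqrt((7 - 3944*sqrt(274)) + 2123629) = sqrt(2123636 - 3944*sqrt(274))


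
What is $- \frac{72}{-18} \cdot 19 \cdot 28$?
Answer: $2128$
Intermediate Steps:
$- \frac{72}{-18} \cdot 19 \cdot 28 = \left(-72\right) \left(- \frac{1}{18}\right) 19 \cdot 28 = 4 \cdot 19 \cdot 28 = 76 \cdot 28 = 2128$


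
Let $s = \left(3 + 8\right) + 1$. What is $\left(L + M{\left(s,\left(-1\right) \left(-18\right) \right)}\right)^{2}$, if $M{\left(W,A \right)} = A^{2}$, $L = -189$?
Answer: $18225$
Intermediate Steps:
$s = 12$ ($s = 11 + 1 = 12$)
$\left(L + M{\left(s,\left(-1\right) \left(-18\right) \right)}\right)^{2} = \left(-189 + \left(\left(-1\right) \left(-18\right)\right)^{2}\right)^{2} = \left(-189 + 18^{2}\right)^{2} = \left(-189 + 324\right)^{2} = 135^{2} = 18225$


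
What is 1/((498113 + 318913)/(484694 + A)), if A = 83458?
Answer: 94692/136171 ≈ 0.69539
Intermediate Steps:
1/((498113 + 318913)/(484694 + A)) = 1/((498113 + 318913)/(484694 + 83458)) = 1/(817026/568152) = 1/(817026*(1/568152)) = 1/(136171/94692) = 94692/136171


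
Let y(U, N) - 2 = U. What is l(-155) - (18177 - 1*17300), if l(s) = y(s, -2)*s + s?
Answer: 22683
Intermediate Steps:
y(U, N) = 2 + U
l(s) = s + s*(2 + s) (l(s) = (2 + s)*s + s = s*(2 + s) + s = s + s*(2 + s))
l(-155) - (18177 - 1*17300) = -155*(3 - 155) - (18177 - 1*17300) = -155*(-152) - (18177 - 17300) = 23560 - 1*877 = 23560 - 877 = 22683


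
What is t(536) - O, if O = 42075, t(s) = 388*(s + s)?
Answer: 373861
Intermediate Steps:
t(s) = 776*s (t(s) = 388*(2*s) = 776*s)
t(536) - O = 776*536 - 1*42075 = 415936 - 42075 = 373861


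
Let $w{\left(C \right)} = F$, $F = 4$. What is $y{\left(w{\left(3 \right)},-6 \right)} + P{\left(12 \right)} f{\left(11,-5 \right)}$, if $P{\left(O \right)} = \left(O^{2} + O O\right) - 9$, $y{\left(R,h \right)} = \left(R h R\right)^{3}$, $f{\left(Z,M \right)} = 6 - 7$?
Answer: $-885015$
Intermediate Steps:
$f{\left(Z,M \right)} = -1$ ($f{\left(Z,M \right)} = 6 - 7 = -1$)
$w{\left(C \right)} = 4$
$y{\left(R,h \right)} = R^{6} h^{3}$ ($y{\left(R,h \right)} = \left(h R^{2}\right)^{3} = R^{6} h^{3}$)
$P{\left(O \right)} = -9 + 2 O^{2}$ ($P{\left(O \right)} = \left(O^{2} + O^{2}\right) - 9 = 2 O^{2} - 9 = -9 + 2 O^{2}$)
$y{\left(w{\left(3 \right)},-6 \right)} + P{\left(12 \right)} f{\left(11,-5 \right)} = 4^{6} \left(-6\right)^{3} + \left(-9 + 2 \cdot 12^{2}\right) \left(-1\right) = 4096 \left(-216\right) + \left(-9 + 2 \cdot 144\right) \left(-1\right) = -884736 + \left(-9 + 288\right) \left(-1\right) = -884736 + 279 \left(-1\right) = -884736 - 279 = -885015$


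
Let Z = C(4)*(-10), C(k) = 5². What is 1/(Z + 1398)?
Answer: 1/1148 ≈ 0.00087108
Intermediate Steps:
C(k) = 25
Z = -250 (Z = 25*(-10) = -250)
1/(Z + 1398) = 1/(-250 + 1398) = 1/1148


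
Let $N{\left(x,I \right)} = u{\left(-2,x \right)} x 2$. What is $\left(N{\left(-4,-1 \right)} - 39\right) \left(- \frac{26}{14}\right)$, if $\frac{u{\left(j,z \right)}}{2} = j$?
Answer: $13$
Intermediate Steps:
$u{\left(j,z \right)} = 2 j$
$N{\left(x,I \right)} = - 8 x$ ($N{\left(x,I \right)} = 2 \left(-2\right) x 2 = - 4 x 2 = - 8 x$)
$\left(N{\left(-4,-1 \right)} - 39\right) \left(- \frac{26}{14}\right) = \left(\left(-8\right) \left(-4\right) - 39\right) \left(- \frac{26}{14}\right) = \left(32 - 39\right) \left(\left(-26\right) \frac{1}{14}\right) = \left(-7\right) \left(- \frac{13}{7}\right) = 13$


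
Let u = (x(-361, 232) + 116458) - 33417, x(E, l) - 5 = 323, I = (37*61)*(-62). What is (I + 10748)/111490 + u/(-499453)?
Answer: -36908572534/27842007485 ≈ -1.3256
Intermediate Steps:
I = -139934 (I = 2257*(-62) = -139934)
x(E, l) = 328 (x(E, l) = 5 + 323 = 328)
u = 83369 (u = (328 + 116458) - 33417 = 116786 - 33417 = 83369)
(I + 10748)/111490 + u/(-499453) = (-139934 + 10748)/111490 + 83369/(-499453) = -129186*1/111490 + 83369*(-1/499453) = -64593/55745 - 83369/499453 = -36908572534/27842007485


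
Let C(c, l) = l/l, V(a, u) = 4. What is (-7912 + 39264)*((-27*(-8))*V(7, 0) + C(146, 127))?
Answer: 27119480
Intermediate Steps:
C(c, l) = 1
(-7912 + 39264)*((-27*(-8))*V(7, 0) + C(146, 127)) = (-7912 + 39264)*(-27*(-8)*4 + 1) = 31352*(216*4 + 1) = 31352*(864 + 1) = 31352*865 = 27119480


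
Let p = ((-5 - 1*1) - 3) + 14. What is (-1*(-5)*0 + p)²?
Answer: 25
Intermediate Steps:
p = 5 (p = ((-5 - 1) - 3) + 14 = (-6 - 3) + 14 = -9 + 14 = 5)
(-1*(-5)*0 + p)² = (-1*(-5)*0 + 5)² = (5*0 + 5)² = (0 + 5)² = 5² = 25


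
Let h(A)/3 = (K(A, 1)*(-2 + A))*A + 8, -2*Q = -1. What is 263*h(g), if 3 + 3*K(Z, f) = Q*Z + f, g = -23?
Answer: -4070451/2 ≈ -2.0352e+6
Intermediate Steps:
Q = 1/2 (Q = -1/2*(-1) = 1/2 ≈ 0.50000)
K(Z, f) = -1 + f/3 + Z/6 (K(Z, f) = -1 + (Z/2 + f)/3 = -1 + (f + Z/2)/3 = -1 + (f/3 + Z/6) = -1 + f/3 + Z/6)
h(A) = 24 + 3*A*(-2 + A)*(-2/3 + A/6) (h(A) = 3*(((-1 + (1/3)*1 + A/6)*(-2 + A))*A + 8) = 3*(((-1 + 1/3 + A/6)*(-2 + A))*A + 8) = 3*(((-2/3 + A/6)*(-2 + A))*A + 8) = 3*(((-2 + A)*(-2/3 + A/6))*A + 8) = 3*(A*(-2 + A)*(-2/3 + A/6) + 8) = 3*(8 + A*(-2 + A)*(-2/3 + A/6)) = 24 + 3*A*(-2 + A)*(-2/3 + A/6))
263*h(g) = 263*(24 + (1/2)*(-23)**3 - 3*(-23)**2 + 4*(-23)) = 263*(24 + (1/2)*(-12167) - 3*529 - 92) = 263*(24 - 12167/2 - 1587 - 92) = 263*(-15477/2) = -4070451/2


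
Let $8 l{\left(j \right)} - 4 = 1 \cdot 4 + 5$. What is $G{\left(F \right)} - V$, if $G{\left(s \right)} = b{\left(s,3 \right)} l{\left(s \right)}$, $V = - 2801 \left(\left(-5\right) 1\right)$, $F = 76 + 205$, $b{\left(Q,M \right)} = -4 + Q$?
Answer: $- \frac{108439}{8} \approx -13555.0$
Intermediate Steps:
$F = 281$
$l{\left(j \right)} = \frac{13}{8}$ ($l{\left(j \right)} = \frac{1}{2} + \frac{1 \cdot 4 + 5}{8} = \frac{1}{2} + \frac{4 + 5}{8} = \frac{1}{2} + \frac{1}{8} \cdot 9 = \frac{1}{2} + \frac{9}{8} = \frac{13}{8}$)
$V = 14005$ ($V = \left(-2801\right) \left(-5\right) = 14005$)
$G{\left(s \right)} = - \frac{13}{2} + \frac{13 s}{8}$ ($G{\left(s \right)} = \left(-4 + s\right) \frac{13}{8} = - \frac{13}{2} + \frac{13 s}{8}$)
$G{\left(F \right)} - V = \left(- \frac{13}{2} + \frac{13}{8} \cdot 281\right) - 14005 = \left(- \frac{13}{2} + \frac{3653}{8}\right) - 14005 = \frac{3601}{8} - 14005 = - \frac{108439}{8}$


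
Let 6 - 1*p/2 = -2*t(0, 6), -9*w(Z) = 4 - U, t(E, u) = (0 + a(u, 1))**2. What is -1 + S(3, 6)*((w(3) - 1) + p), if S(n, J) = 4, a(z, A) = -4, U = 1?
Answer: 893/3 ≈ 297.67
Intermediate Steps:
t(E, u) = 16 (t(E, u) = (0 - 4)**2 = (-4)**2 = 16)
w(Z) = -1/3 (w(Z) = -(4 - 1*1)/9 = -(4 - 1)/9 = -1/9*3 = -1/3)
p = 76 (p = 12 - (-4)*16 = 12 - 2*(-32) = 12 + 64 = 76)
-1 + S(3, 6)*((w(3) - 1) + p) = -1 + 4*((-1/3 - 1) + 76) = -1 + 4*(-4/3 + 76) = -1 + 4*(224/3) = -1 + 896/3 = 893/3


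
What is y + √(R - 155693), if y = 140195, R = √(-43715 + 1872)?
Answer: 140195 + √(-155693 + I*√41843) ≈ 1.402e+5 + 394.58*I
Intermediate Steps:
R = I*√41843 (R = √(-41843) = I*√41843 ≈ 204.56*I)
y + √(R - 155693) = 140195 + √(I*√41843 - 155693) = 140195 + √(-155693 + I*√41843)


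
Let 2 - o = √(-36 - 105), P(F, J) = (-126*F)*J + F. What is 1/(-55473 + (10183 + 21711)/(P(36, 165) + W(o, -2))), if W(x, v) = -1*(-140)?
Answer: -374132/20754240383 ≈ -1.8027e-5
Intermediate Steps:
P(F, J) = F - 126*F*J (P(F, J) = -126*F*J + F = F - 126*F*J)
o = 2 - I*√141 (o = 2 - √(-36 - 105) = 2 - √(-141) = 2 - I*√141 ≈ 2.0 - 11.874*I)
W(x, v) = 140
1/(-55473 + (10183 + 21711)/(P(36, 165) + W(o, -2))) = 1/(-55473 + (10183 + 21711)/(36*(1 - 126*165) + 140)) = 1/(-55473 + 31894/(36*(1 - 20790) + 140)) = 1/(-55473 + 31894/(36*(-20789) + 140)) = 1/(-55473 + 31894/(-748404 + 140)) = 1/(-55473 + 31894/(-748264)) = 1/(-55473 + 31894*(-1/748264)) = 1/(-55473 - 15947/374132) = 1/(-20754240383/374132) = -374132/20754240383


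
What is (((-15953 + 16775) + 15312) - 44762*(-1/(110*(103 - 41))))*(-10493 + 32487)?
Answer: 605267413037/1705 ≈ 3.5500e+8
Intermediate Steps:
(((-15953 + 16775) + 15312) - 44762*(-1/(110*(103 - 41))))*(-10493 + 32487) = ((822 + 15312) - 44762/(62*(-110)))*21994 = (16134 - 44762/(-6820))*21994 = (16134 - 44762*(-1/6820))*21994 = (16134 + 22381/3410)*21994 = (55039321/3410)*21994 = 605267413037/1705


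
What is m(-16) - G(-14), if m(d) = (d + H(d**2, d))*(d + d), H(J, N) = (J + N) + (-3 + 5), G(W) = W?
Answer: -7218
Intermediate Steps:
H(J, N) = 2 + J + N (H(J, N) = (J + N) + 2 = 2 + J + N)
m(d) = 2*d*(2 + d**2 + 2*d) (m(d) = (d + (2 + d**2 + d))*(d + d) = (d + (2 + d + d**2))*(2*d) = (2 + d**2 + 2*d)*(2*d) = 2*d*(2 + d**2 + 2*d))
m(-16) - G(-14) = 2*(-16)*(2 + (-16)**2 + 2*(-16)) - 1*(-14) = 2*(-16)*(2 + 256 - 32) + 14 = 2*(-16)*226 + 14 = -7232 + 14 = -7218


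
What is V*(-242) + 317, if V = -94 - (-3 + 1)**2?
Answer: 24033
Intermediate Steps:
V = -98 (V = -94 - 1*(-2)**2 = -94 - 1*4 = -94 - 4 = -98)
V*(-242) + 317 = -98*(-242) + 317 = 23716 + 317 = 24033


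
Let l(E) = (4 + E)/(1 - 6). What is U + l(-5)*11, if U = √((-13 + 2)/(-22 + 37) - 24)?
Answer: 11/5 + I*√5565/15 ≈ 2.2 + 4.9733*I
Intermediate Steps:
l(E) = -⅘ - E/5 (l(E) = (4 + E)/(-5) = (4 + E)*(-⅕) = -⅘ - E/5)
U = I*√5565/15 (U = √(-11/15 - 24) = √(-371/15) = I*√5565/15 ≈ 4.9733*I)
U + l(-5)*11 = I*√5565/15 + (-⅘ - ⅕*(-5))*11 = I*√5565/15 + (-⅘ + 1)*11 = I*√5565/15 + (⅕)*11 = I*√5565/15 + 11/5 = 11/5 + I*√5565/15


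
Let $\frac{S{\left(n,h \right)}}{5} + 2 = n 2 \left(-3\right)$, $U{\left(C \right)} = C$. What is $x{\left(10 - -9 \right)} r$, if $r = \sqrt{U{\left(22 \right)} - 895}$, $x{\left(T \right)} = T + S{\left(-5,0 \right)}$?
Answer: $477 i \sqrt{97} \approx 4697.9 i$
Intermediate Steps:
$S{\left(n,h \right)} = -10 - 30 n$ ($S{\left(n,h \right)} = -10 + 5 n 2 \left(-3\right) = -10 + 5 \cdot 2 n \left(-3\right) = -10 + 5 \left(- 6 n\right) = -10 - 30 n$)
$x{\left(T \right)} = 140 + T$ ($x{\left(T \right)} = T - -140 = T + \left(-10 + 150\right) = T + 140 = 140 + T$)
$r = 3 i \sqrt{97}$ ($r = \sqrt{22 - 895} = \sqrt{-873} = 3 i \sqrt{97} \approx 29.547 i$)
$x{\left(10 - -9 \right)} r = \left(140 + \left(10 - -9\right)\right) 3 i \sqrt{97} = \left(140 + \left(10 + 9\right)\right) 3 i \sqrt{97} = \left(140 + 19\right) 3 i \sqrt{97} = 159 \cdot 3 i \sqrt{97} = 477 i \sqrt{97}$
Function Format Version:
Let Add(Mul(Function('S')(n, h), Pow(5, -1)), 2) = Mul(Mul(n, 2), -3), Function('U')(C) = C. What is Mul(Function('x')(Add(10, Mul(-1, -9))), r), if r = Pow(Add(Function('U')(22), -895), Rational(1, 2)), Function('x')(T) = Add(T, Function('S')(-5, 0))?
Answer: Mul(477, I, Pow(97, Rational(1, 2))) ≈ Mul(4697.9, I)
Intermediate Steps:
Function('S')(n, h) = Add(-10, Mul(-30, n)) (Function('S')(n, h) = Add(-10, Mul(5, Mul(Mul(n, 2), -3))) = Add(-10, Mul(5, Mul(Mul(2, n), -3))) = Add(-10, Mul(5, Mul(-6, n))) = Add(-10, Mul(-30, n)))
Function('x')(T) = Add(140, T) (Function('x')(T) = Add(T, Add(-10, Mul(-30, -5))) = Add(T, Add(-10, 150)) = Add(T, 140) = Add(140, T))
r = Mul(3, I, Pow(97, Rational(1, 2))) (r = Pow(Add(22, -895), Rational(1, 2)) = Pow(-873, Rational(1, 2)) = Mul(3, I, Pow(97, Rational(1, 2))) ≈ Mul(29.547, I))
Mul(Function('x')(Add(10, Mul(-1, -9))), r) = Mul(Add(140, Add(10, Mul(-1, -9))), Mul(3, I, Pow(97, Rational(1, 2)))) = Mul(Add(140, Add(10, 9)), Mul(3, I, Pow(97, Rational(1, 2)))) = Mul(Add(140, 19), Mul(3, I, Pow(97, Rational(1, 2)))) = Mul(159, Mul(3, I, Pow(97, Rational(1, 2)))) = Mul(477, I, Pow(97, Rational(1, 2)))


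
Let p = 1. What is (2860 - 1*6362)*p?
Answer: -3502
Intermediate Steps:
(2860 - 1*6362)*p = (2860 - 1*6362)*1 = (2860 - 6362)*1 = -3502*1 = -3502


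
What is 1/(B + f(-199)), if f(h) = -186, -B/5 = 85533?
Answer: -1/427851 ≈ -2.3373e-6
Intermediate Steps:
B = -427665 (B = -5*85533 = -427665)
1/(B + f(-199)) = 1/(-427665 - 186) = 1/(-427851) = -1/427851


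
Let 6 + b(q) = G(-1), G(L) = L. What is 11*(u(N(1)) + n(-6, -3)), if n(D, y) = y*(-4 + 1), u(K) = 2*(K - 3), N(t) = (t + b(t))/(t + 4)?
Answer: 33/5 ≈ 6.6000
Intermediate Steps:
b(q) = -7 (b(q) = -6 - 1 = -7)
N(t) = (-7 + t)/(4 + t) (N(t) = (t - 7)/(t + 4) = (-7 + t)/(4 + t))
u(K) = -6 + 2*K (u(K) = 2*(-3 + K) = -6 + 2*K)
n(D, y) = -3*y (n(D, y) = y*(-3) = -3*y)
11*(u(N(1)) + n(-6, -3)) = 11*((-6 + 2*((-7 + 1)/(4 + 1))) - 3*(-3)) = 11*((-6 + 2*(-6/5)) + 9) = 11*((-6 - 12/5) + 9) = 11*(-42/5 + 9) = 11*(⅗) = 33/5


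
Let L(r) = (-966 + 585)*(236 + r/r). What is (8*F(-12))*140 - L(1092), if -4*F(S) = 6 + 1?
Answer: 88337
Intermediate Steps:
F(S) = -7/4 (F(S) = -(6 + 1)/4 = -1/4*7 = -7/4)
L(r) = -90297 (L(r) = -381*(236 + 1) = -381*237 = -90297)
(8*F(-12))*140 - L(1092) = (8*(-7/4))*140 - 1*(-90297) = -14*140 + 90297 = -1960 + 90297 = 88337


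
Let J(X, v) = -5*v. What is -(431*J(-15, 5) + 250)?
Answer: 10525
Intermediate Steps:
-(431*J(-15, 5) + 250) = -(431*(-5*5) + 250) = -(431*(-25) + 250) = -(-10775 + 250) = -1*(-10525) = 10525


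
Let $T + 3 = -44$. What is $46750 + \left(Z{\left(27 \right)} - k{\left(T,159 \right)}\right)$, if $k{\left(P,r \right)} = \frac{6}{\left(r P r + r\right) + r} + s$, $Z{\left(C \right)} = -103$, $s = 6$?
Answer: $\frac{18468110285}{395963} \approx 46641.0$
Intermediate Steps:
$T = -47$ ($T = -3 - 44 = -47$)
$k{\left(P,r \right)} = 6 + \frac{6}{2 r + P r^{2}}$ ($k{\left(P,r \right)} = \frac{6}{\left(r P r + r\right) + r} + 6 = \frac{6}{\left(P r r + r\right) + r} + 6 = \frac{6}{\left(P r^{2} + r\right) + r} + 6 = \frac{6}{\left(r + P r^{2}\right) + r} + 6 = \frac{6}{2 r + P r^{2}} + 6 = 6 + \frac{6}{2 r + P r^{2}}$)
$46750 + \left(Z{\left(27 \right)} - k{\left(T,159 \right)}\right) = 46750 - \left(103 + \frac{6 \left(1 + 2 \cdot 159 - 47 \cdot 159^{2}\right)}{159 \left(2 - 7473\right)}\right) = 46750 - \left(103 + 6 \cdot \frac{1}{159} \frac{1}{2 - 7473} \left(1 + 318 - 1188207\right)\right) = 46750 - \left(103 + 6 \cdot \frac{1}{159} \frac{1}{-7471} \left(1 + 318 - 1188207\right)\right) = 46750 - \left(103 + 6 \cdot \frac{1}{159} \left(- \frac{1}{7471}\right) \left(-1187888\right)\right) = 46750 - \frac{43159965}{395963} = \frac{18468110285}{395963}$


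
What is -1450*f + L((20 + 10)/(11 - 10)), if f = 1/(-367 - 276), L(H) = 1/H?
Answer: 44143/19290 ≈ 2.2884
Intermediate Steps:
f = -1/643 (f = 1/(-643) = -1/643 ≈ -0.0015552)
-1450*f + L((20 + 10)/(11 - 10)) = -1450*(-1/643) + 1/((20 + 10)/(11 - 10)) = 1450/643 + 1/(30/1) = 1450/643 + 1/(30*1) = 1450/643 + 1/30 = 44143/19290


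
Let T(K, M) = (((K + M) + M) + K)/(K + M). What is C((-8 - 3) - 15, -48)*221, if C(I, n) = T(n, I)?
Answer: 442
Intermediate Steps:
T(K, M) = (2*K + 2*M)/(K + M) (T(K, M) = ((K + 2*M) + K)/(K + M) = (2*K + 2*M)/(K + M))
C(I, n) = 2
C((-8 - 3) - 15, -48)*221 = 2*221 = 442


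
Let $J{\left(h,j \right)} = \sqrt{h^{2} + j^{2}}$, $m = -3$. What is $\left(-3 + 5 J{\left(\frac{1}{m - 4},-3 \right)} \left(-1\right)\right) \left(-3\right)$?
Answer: $9 + \frac{15 \sqrt{442}}{7} \approx 54.051$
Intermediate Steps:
$\left(-3 + 5 J{\left(\frac{1}{m - 4},-3 \right)} \left(-1\right)\right) \left(-3\right) = \left(-3 + 5 \sqrt{\left(\frac{1}{-3 - 4}\right)^{2} + \left(-3\right)^{2}} \left(-1\right)\right) \left(-3\right) = \left(-3 + 5 \sqrt{\left(\frac{1}{-7}\right)^{2} + 9} \left(-1\right)\right) \left(-3\right) = \left(-3 + 5 \sqrt{\left(- \frac{1}{7}\right)^{2} + 9} \left(-1\right)\right) \left(-3\right) = \left(-3 + 5 \sqrt{\frac{1}{49} + 9} \left(-1\right)\right) \left(-3\right) = \left(-3 + 5 \sqrt{\frac{442}{49}} \left(-1\right)\right) \left(-3\right) = \left(-3 + 5 \frac{\sqrt{442}}{7} \left(-1\right)\right) \left(-3\right) = \left(-3 + \frac{5 \sqrt{442}}{7} \left(-1\right)\right) \left(-3\right) = \left(-3 - \frac{5 \sqrt{442}}{7}\right) \left(-3\right) = 9 + \frac{15 \sqrt{442}}{7}$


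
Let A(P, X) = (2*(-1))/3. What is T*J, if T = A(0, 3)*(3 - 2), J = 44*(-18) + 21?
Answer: 514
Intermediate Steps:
A(P, X) = -⅔ (A(P, X) = -2*⅓ = -⅔)
J = -771 (J = -792 + 21 = -771)
T = -⅔ (T = -2*(3 - 2)/3 = -⅔*1 = -⅔ ≈ -0.66667)
T*J = -⅔*(-771) = 514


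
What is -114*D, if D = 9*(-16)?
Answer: 16416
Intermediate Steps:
D = -144
-114*D = -114*(-144) = 16416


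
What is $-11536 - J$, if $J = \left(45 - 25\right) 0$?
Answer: $-11536$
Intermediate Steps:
$J = 0$ ($J = 20 \cdot 0 = 0$)
$-11536 - J = -11536 - 0 = -11536 + 0 = -11536$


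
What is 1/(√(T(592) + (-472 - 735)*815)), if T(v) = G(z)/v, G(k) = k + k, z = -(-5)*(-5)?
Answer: -2*I*√21547076170/291176705 ≈ -0.0010082*I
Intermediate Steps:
z = -25 (z = -5*(-1)*(-5) = 5*(-5) = -25)
G(k) = 2*k
T(v) = -50/v (T(v) = (2*(-25))/v = -50/v)
1/(√(T(592) + (-472 - 735)*815)) = 1/(√(-50/592 + (-472 - 735)*815)) = 1/(√(-50*1/592 - 1207*815)) = 1/(√(-25/296 - 983705)) = 1/(√(-291176705/296)) = 1/(I*√21547076170/148) = -2*I*√21547076170/291176705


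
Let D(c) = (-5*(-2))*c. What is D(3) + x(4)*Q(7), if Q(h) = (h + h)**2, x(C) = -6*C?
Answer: -4674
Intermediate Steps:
D(c) = 10*c
Q(h) = 4*h**2 (Q(h) = (2*h)**2 = 4*h**2)
D(3) + x(4)*Q(7) = 10*3 + (-6*4)*(4*7**2) = 30 - 96*49 = 30 - 24*196 = 30 - 4704 = -4674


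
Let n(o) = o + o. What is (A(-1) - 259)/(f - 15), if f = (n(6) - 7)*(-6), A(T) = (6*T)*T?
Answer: 253/45 ≈ 5.6222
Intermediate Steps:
n(o) = 2*o
A(T) = 6*T²
f = -30 (f = (2*6 - 7)*(-6) = (12 - 7)*(-6) = 5*(-6) = -30)
(A(-1) - 259)/(f - 15) = (6*(-1)² - 259)/(-30 - 15) = (6*1 - 259)/(-45) = (6 - 259)*(-1/45) = -253*(-1/45) = 253/45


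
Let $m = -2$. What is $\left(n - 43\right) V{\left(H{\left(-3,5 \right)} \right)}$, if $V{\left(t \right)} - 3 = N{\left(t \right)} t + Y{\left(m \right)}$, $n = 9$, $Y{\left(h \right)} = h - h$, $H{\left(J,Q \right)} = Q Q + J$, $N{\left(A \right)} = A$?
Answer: $-16558$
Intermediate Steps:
$H{\left(J,Q \right)} = J + Q^{2}$ ($H{\left(J,Q \right)} = Q^{2} + J = J + Q^{2}$)
$Y{\left(h \right)} = 0$
$V{\left(t \right)} = 3 + t^{2}$ ($V{\left(t \right)} = 3 + \left(t t + 0\right) = 3 + \left(t^{2} + 0\right) = 3 + t^{2}$)
$\left(n - 43\right) V{\left(H{\left(-3,5 \right)} \right)} = \left(9 - 43\right) \left(3 + \left(-3 + 5^{2}\right)^{2}\right) = - 34 \left(3 + \left(-3 + 25\right)^{2}\right) = - 34 \left(3 + 22^{2}\right) = - 34 \left(3 + 484\right) = \left(-34\right) 487 = -16558$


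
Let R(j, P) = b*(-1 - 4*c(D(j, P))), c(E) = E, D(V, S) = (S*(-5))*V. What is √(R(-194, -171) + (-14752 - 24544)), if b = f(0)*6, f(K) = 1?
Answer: √3941578 ≈ 1985.3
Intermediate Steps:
D(V, S) = -5*S*V (D(V, S) = (-5*S)*V = -5*S*V)
b = 6 (b = 1*6 = 6)
R(j, P) = -6 + 120*P*j (R(j, P) = 6*(-1 - (-20)*P*j) = 6*(-1 + 20*P*j) = -6 + 120*P*j)
√(R(-194, -171) + (-14752 - 24544)) = √((-6 + 120*(-171)*(-194)) + (-14752 - 24544)) = √((-6 + 3980880) - 39296) = √(3980874 - 39296) = √3941578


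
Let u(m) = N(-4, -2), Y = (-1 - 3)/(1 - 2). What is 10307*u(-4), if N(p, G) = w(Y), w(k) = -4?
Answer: -41228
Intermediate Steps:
Y = 4 (Y = -4/(-1) = -4*(-1) = 4)
N(p, G) = -4
u(m) = -4
10307*u(-4) = 10307*(-4) = -41228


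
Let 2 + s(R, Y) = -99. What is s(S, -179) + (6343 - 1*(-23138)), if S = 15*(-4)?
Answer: 29380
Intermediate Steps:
S = -60
s(R, Y) = -101 (s(R, Y) = -2 - 99 = -101)
s(S, -179) + (6343 - 1*(-23138)) = -101 + (6343 - 1*(-23138)) = -101 + (6343 + 23138) = -101 + 29481 = 29380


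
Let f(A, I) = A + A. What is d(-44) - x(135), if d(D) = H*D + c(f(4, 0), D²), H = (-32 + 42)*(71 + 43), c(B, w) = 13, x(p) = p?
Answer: -50282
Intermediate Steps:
f(A, I) = 2*A
H = 1140 (H = 10*114 = 1140)
d(D) = 13 + 1140*D (d(D) = 1140*D + 13 = 13 + 1140*D)
d(-44) - x(135) = (13 + 1140*(-44)) - 1*135 = (13 - 50160) - 135 = -50147 - 135 = -50282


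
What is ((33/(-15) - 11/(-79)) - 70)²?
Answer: 810199296/156025 ≈ 5192.8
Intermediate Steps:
((33/(-15) - 11/(-79)) - 70)² = ((33*(-1/15) - 11*(-1/79)) - 70)² = ((-11/5 + 11/79) - 70)² = (-814/395 - 70)² = (-28464/395)² = 810199296/156025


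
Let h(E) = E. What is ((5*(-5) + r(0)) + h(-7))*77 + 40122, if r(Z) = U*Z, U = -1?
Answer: 37658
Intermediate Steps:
r(Z) = -Z
((5*(-5) + r(0)) + h(-7))*77 + 40122 = ((5*(-5) - 1*0) - 7)*77 + 40122 = ((-25 + 0) - 7)*77 + 40122 = (-25 - 7)*77 + 40122 = -32*77 + 40122 = -2464 + 40122 = 37658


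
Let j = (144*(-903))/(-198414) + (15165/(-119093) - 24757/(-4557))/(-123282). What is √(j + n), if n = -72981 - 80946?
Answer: I*√5273529156715269864706433512726739007/5853211236397161 ≈ 392.33*I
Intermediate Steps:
n = -153927
j = 241648530041835080/368752307893021143 (j = -130032*(-1/198414) + (15165*(-1/119093) - 24757*(-1/4557))*(-1/123282) = 7224/11023 + (-15165/119093 + 24757/4557)*(-1/123282) = 7224/11023 + (2879278496/542706801)*(-1/123282) = 7224/11023 - 1439639248/33452989920441 = 241648530041835080/368752307893021143 ≈ 0.65531)
√(j + n) = √(241648530041835080/368752307893021143 - 153927) = √(-56760694848519023643481/368752307893021143) = I*√5273529156715269864706433512726739007/5853211236397161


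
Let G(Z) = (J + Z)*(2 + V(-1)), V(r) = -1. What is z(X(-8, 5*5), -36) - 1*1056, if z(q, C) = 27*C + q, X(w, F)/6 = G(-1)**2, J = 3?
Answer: -2004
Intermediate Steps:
G(Z) = 3 + Z (G(Z) = (3 + Z)*(2 - 1) = (3 + Z)*1 = 3 + Z)
X(w, F) = 24 (X(w, F) = 6*(3 - 1)**2 = 6*2**2 = 6*4 = 24)
z(q, C) = q + 27*C
z(X(-8, 5*5), -36) - 1*1056 = (24 + 27*(-36)) - 1*1056 = (24 - 972) - 1056 = -948 - 1056 = -2004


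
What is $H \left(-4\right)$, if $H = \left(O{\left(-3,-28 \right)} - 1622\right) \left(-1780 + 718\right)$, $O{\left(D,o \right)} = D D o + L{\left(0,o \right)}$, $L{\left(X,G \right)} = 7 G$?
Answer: $-8793360$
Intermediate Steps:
$O{\left(D,o \right)} = 7 o + o D^{2}$ ($O{\left(D,o \right)} = D D o + 7 o = D^{2} o + 7 o = o D^{2} + 7 o = 7 o + o D^{2}$)
$H = 2198340$ ($H = \left(- 28 \left(7 + \left(-3\right)^{2}\right) - 1622\right) \left(-1780 + 718\right) = \left(- 28 \left(7 + 9\right) - 1622\right) \left(-1062\right) = \left(\left(-28\right) 16 - 1622\right) \left(-1062\right) = \left(-448 - 1622\right) \left(-1062\right) = \left(-2070\right) \left(-1062\right) = 2198340$)
$H \left(-4\right) = 2198340 \left(-4\right) = -8793360$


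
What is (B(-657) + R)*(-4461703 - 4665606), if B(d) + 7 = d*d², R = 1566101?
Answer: 2574150304408391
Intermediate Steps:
B(d) = -7 + d³ (B(d) = -7 + d*d² = -7 + d³)
(B(-657) + R)*(-4461703 - 4665606) = ((-7 + (-657)³) + 1566101)*(-4461703 - 4665606) = ((-7 - 283593393) + 1566101)*(-9127309) = (-283593400 + 1566101)*(-9127309) = -282027299*(-9127309) = 2574150304408391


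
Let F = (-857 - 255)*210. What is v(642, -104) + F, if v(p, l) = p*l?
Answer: -300288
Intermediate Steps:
v(p, l) = l*p
F = -233520 (F = -1112*210 = -233520)
v(642, -104) + F = -104*642 - 233520 = -66768 - 233520 = -300288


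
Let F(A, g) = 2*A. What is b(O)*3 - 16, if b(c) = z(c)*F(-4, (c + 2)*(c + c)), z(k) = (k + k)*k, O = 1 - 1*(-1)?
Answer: -208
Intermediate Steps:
O = 2 (O = 1 + 1 = 2)
z(k) = 2*k**2 (z(k) = (2*k)*k = 2*k**2)
b(c) = -16*c**2 (b(c) = (2*c**2)*(2*(-4)) = (2*c**2)*(-8) = -16*c**2)
b(O)*3 - 16 = -16*2**2*3 - 16 = -16*4*3 - 16 = -64*3 - 16 = -192 - 16 = -208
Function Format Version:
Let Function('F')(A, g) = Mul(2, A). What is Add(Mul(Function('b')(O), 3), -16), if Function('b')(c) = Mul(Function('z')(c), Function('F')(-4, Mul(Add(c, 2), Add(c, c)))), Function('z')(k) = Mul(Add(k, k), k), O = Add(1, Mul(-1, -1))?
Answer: -208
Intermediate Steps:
O = 2 (O = Add(1, 1) = 2)
Function('z')(k) = Mul(2, Pow(k, 2)) (Function('z')(k) = Mul(Mul(2, k), k) = Mul(2, Pow(k, 2)))
Function('b')(c) = Mul(-16, Pow(c, 2)) (Function('b')(c) = Mul(Mul(2, Pow(c, 2)), Mul(2, -4)) = Mul(Mul(2, Pow(c, 2)), -8) = Mul(-16, Pow(c, 2)))
Add(Mul(Function('b')(O), 3), -16) = Add(Mul(Mul(-16, Pow(2, 2)), 3), -16) = Add(Mul(Mul(-16, 4), 3), -16) = Add(Mul(-64, 3), -16) = Add(-192, -16) = -208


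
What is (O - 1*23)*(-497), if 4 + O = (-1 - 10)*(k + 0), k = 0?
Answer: 13419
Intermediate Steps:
O = -4 (O = -4 + (-1 - 10)*(0 + 0) = -4 - 11*0 = -4 + 0 = -4)
(O - 1*23)*(-497) = (-4 - 1*23)*(-497) = (-4 - 23)*(-497) = -27*(-497) = 13419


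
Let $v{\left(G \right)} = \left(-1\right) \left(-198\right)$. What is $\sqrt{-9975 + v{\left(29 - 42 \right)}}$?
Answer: $i \sqrt{9777} \approx 98.879 i$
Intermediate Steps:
$v{\left(G \right)} = 198$
$\sqrt{-9975 + v{\left(29 - 42 \right)}} = \sqrt{-9975 + 198} = \sqrt{-9777} = i \sqrt{9777}$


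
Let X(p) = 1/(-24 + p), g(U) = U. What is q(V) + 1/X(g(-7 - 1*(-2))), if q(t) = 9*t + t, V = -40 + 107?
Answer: 641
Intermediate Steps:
V = 67
q(t) = 10*t
q(V) + 1/X(g(-7 - 1*(-2))) = 10*67 + 1/(1/(-24 + (-7 - 1*(-2)))) = 670 + 1/(1/(-24 + (-7 + 2))) = 670 + 1/(1/(-24 - 5)) = 670 + 1/(1/(-29)) = 670 + 1/(-1/29) = 670 - 29 = 641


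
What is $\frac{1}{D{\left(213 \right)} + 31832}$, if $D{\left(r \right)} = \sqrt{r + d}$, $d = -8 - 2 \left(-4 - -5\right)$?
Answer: $\frac{31832}{1013276021} - \frac{\sqrt{203}}{1013276021} \approx 3.1401 \cdot 10^{-5}$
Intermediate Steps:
$d = -10$ ($d = -8 - 2 \left(-4 + 5\right) = -8 - 2 = -10$)
$D{\left(r \right)} = \sqrt{-10 + r}$ ($D{\left(r \right)} = \sqrt{r - 10} = \sqrt{-10 + r}$)
$\frac{1}{D{\left(213 \right)} + 31832} = \frac{1}{\sqrt{-10 + 213} + 31832} = \frac{1}{\sqrt{203} + 31832} = \frac{1}{31832 + \sqrt{203}}$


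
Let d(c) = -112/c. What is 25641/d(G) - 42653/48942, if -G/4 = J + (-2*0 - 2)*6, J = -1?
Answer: -1165369855/97884 ≈ -11906.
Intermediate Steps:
G = 52 (G = -4*(-1 + (-2*0 - 2)*6) = -4*(-1 + (0 - 2)*6) = -4*(-1 - 2*6) = -4*(-1 - 12) = -4*(-13) = 52)
25641/d(G) - 42653/48942 = 25641/((-112/52)) - 42653/48942 = 25641/((-112*1/52)) - 42653*1/48942 = 25641/(-28/13) - 42653/48942 = 25641*(-13/28) - 42653/48942 = -47619/4 - 42653/48942 = -1165369855/97884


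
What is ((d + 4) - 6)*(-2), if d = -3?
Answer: 10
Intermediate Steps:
((d + 4) - 6)*(-2) = ((-3 + 4) - 6)*(-2) = (1 - 6)*(-2) = -5*(-2) = 10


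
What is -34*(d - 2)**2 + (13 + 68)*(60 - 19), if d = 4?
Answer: 3185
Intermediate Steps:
-34*(d - 2)**2 + (13 + 68)*(60 - 19) = -34*(4 - 2)**2 + (13 + 68)*(60 - 19) = -34*2**2 + 81*41 = -34*4 + 3321 = -136 + 3321 = 3185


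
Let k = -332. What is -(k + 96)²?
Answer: -55696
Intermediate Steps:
-(k + 96)² = -(-332 + 96)² = -1*(-236)² = -1*55696 = -55696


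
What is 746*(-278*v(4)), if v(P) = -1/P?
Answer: 51847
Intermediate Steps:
746*(-278*v(4)) = 746*(-(-278)/4) = 746*(-278*(-¼)) = 746*(139/2) = 51847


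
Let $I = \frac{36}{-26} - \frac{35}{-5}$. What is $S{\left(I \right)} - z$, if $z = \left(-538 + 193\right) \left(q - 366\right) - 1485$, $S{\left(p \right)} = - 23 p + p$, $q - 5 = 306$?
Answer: $- \frac{228976}{13} \approx -17614.0$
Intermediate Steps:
$q = 311$ ($q = 5 + 306 = 311$)
$I = \frac{73}{13}$ ($I = 36 \left(- \frac{1}{26}\right) - -7 = - \frac{18}{13} + 7 = \frac{73}{13} \approx 5.6154$)
$S{\left(p \right)} = - 22 p$
$z = 17490$ ($z = \left(-538 + 193\right) \left(311 - 366\right) - 1485 = \left(-345\right) \left(-55\right) - 1485 = 18975 - 1485 = 17490$)
$S{\left(I \right)} - z = \left(-22\right) \frac{73}{13} - 17490 = - \frac{1606}{13} - 17490 = - \frac{228976}{13}$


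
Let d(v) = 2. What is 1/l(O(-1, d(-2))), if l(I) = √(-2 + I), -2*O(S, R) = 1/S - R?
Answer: -I*√2 ≈ -1.4142*I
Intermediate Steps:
O(S, R) = R/2 - 1/(2*S) (O(S, R) = -(1/S - R)/2 = R/2 - 1/(2*S))
1/l(O(-1, d(-2))) = 1/(√(-2 + (½)*(-1 + 2*(-1))/(-1))) = 1/(√(-2 + (½)*(-1)*(-1 - 2))) = 1/(√(-2 + (½)*(-1)*(-3))) = 1/(√(-2 + 3/2)) = 1/(√(-½)) = 1/(I*√2/2) = -I*√2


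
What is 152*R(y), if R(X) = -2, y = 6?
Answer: -304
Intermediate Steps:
152*R(y) = 152*(-2) = -304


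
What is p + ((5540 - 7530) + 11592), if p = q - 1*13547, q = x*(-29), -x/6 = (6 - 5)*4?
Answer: -3249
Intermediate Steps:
x = -24 (x = -6*(6 - 5)*4 = -6*4 = -24)
q = 696 (q = -24*(-29) = 696)
p = -12851 (p = 696 - 1*13547 = 696 - 13547 = -12851)
p + ((5540 - 7530) + 11592) = -12851 + ((5540 - 7530) + 11592) = -12851 + (-1990 + 11592) = -12851 + 9602 = -3249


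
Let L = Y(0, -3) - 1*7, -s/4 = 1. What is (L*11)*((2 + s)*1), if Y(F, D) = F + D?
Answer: 220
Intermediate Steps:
s = -4 (s = -4*1 = -4)
Y(F, D) = D + F
L = -10 (L = (-3 + 0) - 1*7 = -3 - 7 = -10)
(L*11)*((2 + s)*1) = (-10*11)*((2 - 4)*1) = -(-220) = -110*(-2) = 220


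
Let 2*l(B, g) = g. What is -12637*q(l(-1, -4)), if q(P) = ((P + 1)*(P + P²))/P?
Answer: -12637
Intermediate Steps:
l(B, g) = g/2
q(P) = (1 + P)*(P + P²)/P (q(P) = ((1 + P)*(P + P²))/P = (1 + P)*(P + P²)/P)
-12637*q(l(-1, -4)) = -12637*(1 + ((½)*(-4))² + 2*((½)*(-4))) = -12637*(1 + (-2)² + 2*(-2)) = -12637*(1 + 4 - 4) = -12637*1 = -12637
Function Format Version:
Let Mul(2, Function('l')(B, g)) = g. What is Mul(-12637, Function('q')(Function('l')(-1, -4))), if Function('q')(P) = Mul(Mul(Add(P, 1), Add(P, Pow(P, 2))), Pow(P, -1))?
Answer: -12637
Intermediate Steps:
Function('l')(B, g) = Mul(Rational(1, 2), g)
Function('q')(P) = Mul(Pow(P, -1), Add(1, P), Add(P, Pow(P, 2))) (Function('q')(P) = Mul(Mul(Add(1, P), Add(P, Pow(P, 2))), Pow(P, -1)) = Mul(Pow(P, -1), Add(1, P), Add(P, Pow(P, 2))))
Mul(-12637, Function('q')(Function('l')(-1, -4))) = Mul(-12637, Add(1, Pow(Mul(Rational(1, 2), -4), 2), Mul(2, Mul(Rational(1, 2), -4)))) = Mul(-12637, Add(1, Pow(-2, 2), Mul(2, -2))) = Mul(-12637, Add(1, 4, -4)) = Mul(-12637, 1) = -12637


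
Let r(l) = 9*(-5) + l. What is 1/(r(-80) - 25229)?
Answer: -1/25354 ≈ -3.9442e-5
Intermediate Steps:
r(l) = -45 + l
1/(r(-80) - 25229) = 1/((-45 - 80) - 25229) = 1/(-125 - 25229) = 1/(-25354) = -1/25354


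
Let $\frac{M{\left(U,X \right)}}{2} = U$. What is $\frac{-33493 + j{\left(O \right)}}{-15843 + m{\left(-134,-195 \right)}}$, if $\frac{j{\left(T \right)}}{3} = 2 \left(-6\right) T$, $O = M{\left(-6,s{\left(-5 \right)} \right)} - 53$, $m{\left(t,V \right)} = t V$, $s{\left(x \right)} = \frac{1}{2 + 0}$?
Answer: $- \frac{31153}{10287} \approx -3.0284$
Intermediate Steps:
$s{\left(x \right)} = \frac{1}{2}$
$m{\left(t,V \right)} = V t$
$M{\left(U,X \right)} = 2 U$
$O = -65$ ($O = 2 \left(-6\right) - 53 = -12 - 53 = -65$)
$j{\left(T \right)} = - 36 T$ ($j{\left(T \right)} = 3 \cdot 2 \left(-6\right) T = 3 \left(- 12 T\right) = - 36 T$)
$\frac{-33493 + j{\left(O \right)}}{-15843 + m{\left(-134,-195 \right)}} = \frac{-33493 - -2340}{-15843 - -26130} = \frac{-33493 + 2340}{-15843 + 26130} = - \frac{31153}{10287}$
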